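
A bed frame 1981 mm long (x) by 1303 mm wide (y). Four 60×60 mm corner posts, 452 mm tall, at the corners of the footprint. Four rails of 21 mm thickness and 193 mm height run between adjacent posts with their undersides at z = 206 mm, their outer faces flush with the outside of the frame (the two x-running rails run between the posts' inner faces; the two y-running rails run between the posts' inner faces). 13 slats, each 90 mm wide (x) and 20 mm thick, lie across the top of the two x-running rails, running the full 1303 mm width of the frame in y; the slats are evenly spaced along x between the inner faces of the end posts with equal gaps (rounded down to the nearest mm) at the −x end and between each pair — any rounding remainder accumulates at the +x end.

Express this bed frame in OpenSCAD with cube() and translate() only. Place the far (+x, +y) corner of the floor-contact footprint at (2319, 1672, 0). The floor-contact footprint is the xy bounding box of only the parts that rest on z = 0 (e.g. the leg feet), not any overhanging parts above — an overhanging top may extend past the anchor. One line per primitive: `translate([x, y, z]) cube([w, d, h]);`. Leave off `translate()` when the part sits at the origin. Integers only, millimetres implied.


translate([338, 369, 0]) cube([60, 60, 452]);
translate([338, 1612, 0]) cube([60, 60, 452]);
translate([2259, 369, 0]) cube([60, 60, 452]);
translate([2259, 1612, 0]) cube([60, 60, 452]);
translate([398, 369, 206]) cube([1861, 21, 193]);
translate([398, 1651, 206]) cube([1861, 21, 193]);
translate([338, 429, 206]) cube([21, 1183, 193]);
translate([2298, 429, 206]) cube([21, 1183, 193]);
translate([447, 369, 399]) cube([90, 1303, 20]);
translate([586, 369, 399]) cube([90, 1303, 20]);
translate([725, 369, 399]) cube([90, 1303, 20]);
translate([864, 369, 399]) cube([90, 1303, 20]);
translate([1003, 369, 399]) cube([90, 1303, 20]);
translate([1142, 369, 399]) cube([90, 1303, 20]);
translate([1281, 369, 399]) cube([90, 1303, 20]);
translate([1420, 369, 399]) cube([90, 1303, 20]);
translate([1559, 369, 399]) cube([90, 1303, 20]);
translate([1698, 369, 399]) cube([90, 1303, 20]);
translate([1837, 369, 399]) cube([90, 1303, 20]);
translate([1976, 369, 399]) cube([90, 1303, 20]);
translate([2115, 369, 399]) cube([90, 1303, 20]);


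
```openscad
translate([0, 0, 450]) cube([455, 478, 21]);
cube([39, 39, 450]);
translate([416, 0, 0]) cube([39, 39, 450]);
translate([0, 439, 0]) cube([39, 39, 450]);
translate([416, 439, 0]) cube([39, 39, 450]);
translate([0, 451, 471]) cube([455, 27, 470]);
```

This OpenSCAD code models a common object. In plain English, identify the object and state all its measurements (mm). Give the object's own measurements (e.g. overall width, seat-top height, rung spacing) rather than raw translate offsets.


A chair. The seat is a 455×478×21 mm slab with its top at z = 471 mm, on four 39×39 mm corner legs (flush with the seat edges, standing on z = 0). A flat backrest 27 mm thick, 470 mm tall, spans the full seat width and rises from the seat top along its +y edge, rear face flush with the rear of the seat.


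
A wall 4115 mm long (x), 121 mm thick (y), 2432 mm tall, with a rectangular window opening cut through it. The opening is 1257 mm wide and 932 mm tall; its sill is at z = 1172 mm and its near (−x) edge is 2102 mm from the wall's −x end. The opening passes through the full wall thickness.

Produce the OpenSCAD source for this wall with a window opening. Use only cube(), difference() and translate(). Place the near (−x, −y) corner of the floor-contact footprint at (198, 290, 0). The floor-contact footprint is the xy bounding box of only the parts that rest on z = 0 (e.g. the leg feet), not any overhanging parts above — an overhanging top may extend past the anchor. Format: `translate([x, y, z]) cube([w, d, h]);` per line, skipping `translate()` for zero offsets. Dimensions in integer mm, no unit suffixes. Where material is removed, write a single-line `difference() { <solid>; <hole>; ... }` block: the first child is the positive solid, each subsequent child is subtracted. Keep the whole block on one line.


difference() { translate([198, 290, 0]) cube([4115, 121, 2432]); translate([2300, 290, 1172]) cube([1257, 121, 932]); }


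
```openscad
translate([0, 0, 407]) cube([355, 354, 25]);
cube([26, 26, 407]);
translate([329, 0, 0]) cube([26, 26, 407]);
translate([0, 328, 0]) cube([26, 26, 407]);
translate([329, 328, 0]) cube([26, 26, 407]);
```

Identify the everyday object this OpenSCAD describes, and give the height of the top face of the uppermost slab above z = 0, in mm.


A stool. The seat height is 432 mm.

A 355×354×25 slab at z = 407 on four corner posts — a stool. The seat top is 407 + 25 = 432 mm.


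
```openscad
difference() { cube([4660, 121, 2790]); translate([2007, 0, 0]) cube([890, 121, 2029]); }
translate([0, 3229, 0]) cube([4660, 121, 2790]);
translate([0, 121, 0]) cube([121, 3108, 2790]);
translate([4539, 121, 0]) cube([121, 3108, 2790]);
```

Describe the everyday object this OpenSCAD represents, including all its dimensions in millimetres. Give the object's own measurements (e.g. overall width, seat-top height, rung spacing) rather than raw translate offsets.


A single room: four walls, each 2790 mm tall and 121 mm thick, enclosing an outside footprint 4660×3350 mm (x × y), no floor or roof. The front and back walls (−y and +y sides) run the full x-width; the side walls fit between their inner faces. A door opening 890 mm wide and 2029 mm tall is cut through the front wall from the floor up, its −x edge 2007 mm from the wall's −x end.


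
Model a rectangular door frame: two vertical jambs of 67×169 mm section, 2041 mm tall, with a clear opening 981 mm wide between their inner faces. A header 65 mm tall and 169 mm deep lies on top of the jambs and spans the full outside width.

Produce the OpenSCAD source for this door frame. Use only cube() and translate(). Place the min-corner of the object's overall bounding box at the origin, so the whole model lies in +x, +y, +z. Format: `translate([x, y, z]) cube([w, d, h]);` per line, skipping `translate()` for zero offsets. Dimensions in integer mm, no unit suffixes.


cube([67, 169, 2041]);
translate([1048, 0, 0]) cube([67, 169, 2041]);
translate([0, 0, 2041]) cube([1115, 169, 65]);


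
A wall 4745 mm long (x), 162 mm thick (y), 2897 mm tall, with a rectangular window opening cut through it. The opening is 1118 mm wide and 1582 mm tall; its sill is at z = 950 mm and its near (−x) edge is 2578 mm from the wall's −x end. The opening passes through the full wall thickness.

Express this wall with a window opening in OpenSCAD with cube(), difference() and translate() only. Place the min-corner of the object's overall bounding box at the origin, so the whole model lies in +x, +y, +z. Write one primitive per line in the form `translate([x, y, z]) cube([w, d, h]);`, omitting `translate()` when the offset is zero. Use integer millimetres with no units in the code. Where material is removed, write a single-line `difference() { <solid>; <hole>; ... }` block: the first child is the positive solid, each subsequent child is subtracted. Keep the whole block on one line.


difference() { cube([4745, 162, 2897]); translate([2578, 0, 950]) cube([1118, 162, 1582]); }


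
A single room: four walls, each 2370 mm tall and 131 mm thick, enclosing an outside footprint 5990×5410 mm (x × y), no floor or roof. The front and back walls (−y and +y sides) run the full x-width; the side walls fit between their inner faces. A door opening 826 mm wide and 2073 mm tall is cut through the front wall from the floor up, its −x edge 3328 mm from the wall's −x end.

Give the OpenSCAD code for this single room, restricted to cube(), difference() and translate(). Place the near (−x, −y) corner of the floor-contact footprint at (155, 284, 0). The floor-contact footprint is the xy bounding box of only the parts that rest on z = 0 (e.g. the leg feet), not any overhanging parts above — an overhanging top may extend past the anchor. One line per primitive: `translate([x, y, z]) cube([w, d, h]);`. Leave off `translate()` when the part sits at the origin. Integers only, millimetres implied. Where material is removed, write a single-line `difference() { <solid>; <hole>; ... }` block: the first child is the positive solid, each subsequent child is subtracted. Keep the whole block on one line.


difference() { translate([155, 284, 0]) cube([5990, 131, 2370]); translate([3483, 284, 0]) cube([826, 131, 2073]); }
translate([155, 5563, 0]) cube([5990, 131, 2370]);
translate([155, 415, 0]) cube([131, 5148, 2370]);
translate([6014, 415, 0]) cube([131, 5148, 2370]);


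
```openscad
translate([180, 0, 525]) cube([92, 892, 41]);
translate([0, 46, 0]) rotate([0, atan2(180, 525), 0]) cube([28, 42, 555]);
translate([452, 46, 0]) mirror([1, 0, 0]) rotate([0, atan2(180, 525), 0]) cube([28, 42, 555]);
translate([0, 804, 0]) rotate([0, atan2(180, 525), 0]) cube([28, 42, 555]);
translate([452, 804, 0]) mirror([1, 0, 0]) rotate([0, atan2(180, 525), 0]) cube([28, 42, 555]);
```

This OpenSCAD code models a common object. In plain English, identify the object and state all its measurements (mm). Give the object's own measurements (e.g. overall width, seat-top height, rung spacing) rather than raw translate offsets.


A sawhorse. A 92×892×41 mm beam (x, y, z) sits on two A-frame leg pairs. Each pair is two raked legs of 28×42 mm section (42 mm along y) splaying symmetrically in x. Each leg rises 525 mm vertically over 180 mm of horizontal reach and is 555 mm long along its own axis. Every leg's outer bottom edge rests on the floor and its outer top edge meets a bottom edge of the beam — the left legs (tilting toward +x) meet the beam's −x bottom edge, the right legs (their mirror images, tilting toward −x) meet its +x bottom edge — so the leg tops tuck under the beam, the beam's underside is 525 mm above the floor, and the feet are 452 mm apart outside-to-outside with the beam centred between them. The two leg pairs are set in 46 mm from either end of the beam.


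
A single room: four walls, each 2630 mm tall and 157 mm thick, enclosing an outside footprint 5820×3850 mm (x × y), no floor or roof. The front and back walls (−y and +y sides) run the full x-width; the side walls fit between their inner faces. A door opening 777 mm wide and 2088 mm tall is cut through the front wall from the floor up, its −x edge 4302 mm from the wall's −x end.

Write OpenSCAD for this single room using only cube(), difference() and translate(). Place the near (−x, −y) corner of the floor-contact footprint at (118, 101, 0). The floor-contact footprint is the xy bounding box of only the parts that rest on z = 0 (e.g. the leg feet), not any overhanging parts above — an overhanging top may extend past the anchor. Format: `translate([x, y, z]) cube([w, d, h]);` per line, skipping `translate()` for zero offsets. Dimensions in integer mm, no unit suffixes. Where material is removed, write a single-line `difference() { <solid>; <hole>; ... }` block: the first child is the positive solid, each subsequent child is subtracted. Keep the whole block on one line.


difference() { translate([118, 101, 0]) cube([5820, 157, 2630]); translate([4420, 101, 0]) cube([777, 157, 2088]); }
translate([118, 3794, 0]) cube([5820, 157, 2630]);
translate([118, 258, 0]) cube([157, 3536, 2630]);
translate([5781, 258, 0]) cube([157, 3536, 2630]);


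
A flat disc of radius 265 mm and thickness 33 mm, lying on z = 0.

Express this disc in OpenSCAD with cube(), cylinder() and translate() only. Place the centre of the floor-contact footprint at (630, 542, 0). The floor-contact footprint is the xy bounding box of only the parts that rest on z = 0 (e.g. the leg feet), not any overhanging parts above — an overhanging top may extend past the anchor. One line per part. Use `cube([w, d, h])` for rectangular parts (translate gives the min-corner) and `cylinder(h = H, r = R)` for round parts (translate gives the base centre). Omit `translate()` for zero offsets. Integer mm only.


translate([630, 542, 0]) cylinder(h = 33, r = 265);


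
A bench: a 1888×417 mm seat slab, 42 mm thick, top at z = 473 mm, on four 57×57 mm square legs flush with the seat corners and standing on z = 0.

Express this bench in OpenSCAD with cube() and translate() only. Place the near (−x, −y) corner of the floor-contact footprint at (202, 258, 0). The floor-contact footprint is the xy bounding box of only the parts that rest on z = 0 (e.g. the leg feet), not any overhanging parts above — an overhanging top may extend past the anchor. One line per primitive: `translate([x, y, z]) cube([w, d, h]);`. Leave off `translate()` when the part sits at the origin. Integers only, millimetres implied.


translate([202, 258, 431]) cube([1888, 417, 42]);
translate([202, 258, 0]) cube([57, 57, 431]);
translate([202, 618, 0]) cube([57, 57, 431]);
translate([2033, 258, 0]) cube([57, 57, 431]);
translate([2033, 618, 0]) cube([57, 57, 431]);


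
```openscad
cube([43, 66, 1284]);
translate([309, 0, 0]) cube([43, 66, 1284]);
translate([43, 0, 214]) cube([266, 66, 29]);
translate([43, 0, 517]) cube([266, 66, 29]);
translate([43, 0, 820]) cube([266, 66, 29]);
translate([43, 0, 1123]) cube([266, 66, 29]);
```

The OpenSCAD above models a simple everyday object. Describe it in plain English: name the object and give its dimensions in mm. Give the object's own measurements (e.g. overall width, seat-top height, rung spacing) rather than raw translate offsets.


A straight ladder. Two 43×66 mm vertical rails, 1284 mm tall, stand 352 mm apart (outside-to-outside) with their front faces coplanar on the −y side. 4 rungs, each 66 mm deep and 29 mm tall, span between the inner faces of the rails, front faces flush with the rails. The lowest rung's underside is at z = 214 mm and rungs are spaced 303 mm apart (underside to underside).


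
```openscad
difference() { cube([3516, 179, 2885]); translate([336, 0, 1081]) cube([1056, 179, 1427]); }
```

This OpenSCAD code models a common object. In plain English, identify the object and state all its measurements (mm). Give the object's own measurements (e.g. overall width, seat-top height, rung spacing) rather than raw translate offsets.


A wall 3516 mm long (x), 179 mm thick (y), 2885 mm tall, with a rectangular window opening cut through it. The opening is 1056 mm wide and 1427 mm tall; its sill is at z = 1081 mm and its near (−x) edge is 336 mm from the wall's −x end. The opening passes through the full wall thickness.


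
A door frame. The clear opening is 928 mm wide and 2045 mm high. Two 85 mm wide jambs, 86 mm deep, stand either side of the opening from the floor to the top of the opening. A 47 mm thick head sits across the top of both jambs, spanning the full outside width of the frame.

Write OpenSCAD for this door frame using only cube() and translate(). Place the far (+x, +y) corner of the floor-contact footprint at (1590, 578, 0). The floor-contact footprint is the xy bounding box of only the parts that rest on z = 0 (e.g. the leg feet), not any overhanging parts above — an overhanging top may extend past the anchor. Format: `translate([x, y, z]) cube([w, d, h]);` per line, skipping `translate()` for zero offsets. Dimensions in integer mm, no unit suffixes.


translate([492, 492, 0]) cube([85, 86, 2045]);
translate([1505, 492, 0]) cube([85, 86, 2045]);
translate([492, 492, 2045]) cube([1098, 86, 47]);


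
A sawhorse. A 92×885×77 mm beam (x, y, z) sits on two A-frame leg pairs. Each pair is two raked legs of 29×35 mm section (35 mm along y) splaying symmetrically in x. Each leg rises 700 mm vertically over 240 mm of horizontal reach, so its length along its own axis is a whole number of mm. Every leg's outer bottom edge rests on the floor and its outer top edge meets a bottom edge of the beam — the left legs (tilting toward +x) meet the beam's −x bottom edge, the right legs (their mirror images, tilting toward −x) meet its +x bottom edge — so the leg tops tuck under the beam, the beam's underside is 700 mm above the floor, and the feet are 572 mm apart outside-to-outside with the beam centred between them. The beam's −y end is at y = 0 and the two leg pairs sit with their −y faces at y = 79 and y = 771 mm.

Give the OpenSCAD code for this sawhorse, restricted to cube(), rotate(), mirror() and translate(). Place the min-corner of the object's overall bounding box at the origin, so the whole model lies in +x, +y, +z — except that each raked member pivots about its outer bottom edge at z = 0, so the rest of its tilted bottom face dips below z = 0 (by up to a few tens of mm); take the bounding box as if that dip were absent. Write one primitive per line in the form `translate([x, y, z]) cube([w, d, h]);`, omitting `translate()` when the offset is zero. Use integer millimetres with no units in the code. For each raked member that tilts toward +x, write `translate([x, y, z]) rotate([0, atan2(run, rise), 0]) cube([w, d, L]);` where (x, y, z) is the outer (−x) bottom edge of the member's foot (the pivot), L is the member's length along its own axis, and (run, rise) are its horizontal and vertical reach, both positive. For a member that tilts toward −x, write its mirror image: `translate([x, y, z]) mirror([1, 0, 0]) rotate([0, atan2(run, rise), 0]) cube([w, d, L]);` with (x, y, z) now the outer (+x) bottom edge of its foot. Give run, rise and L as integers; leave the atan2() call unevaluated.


translate([240, 0, 700]) cube([92, 885, 77]);
translate([0, 79, 0]) rotate([0, atan2(240, 700), 0]) cube([29, 35, 740]);
translate([572, 79, 0]) mirror([1, 0, 0]) rotate([0, atan2(240, 700), 0]) cube([29, 35, 740]);
translate([0, 771, 0]) rotate([0, atan2(240, 700), 0]) cube([29, 35, 740]);
translate([572, 771, 0]) mirror([1, 0, 0]) rotate([0, atan2(240, 700), 0]) cube([29, 35, 740]);


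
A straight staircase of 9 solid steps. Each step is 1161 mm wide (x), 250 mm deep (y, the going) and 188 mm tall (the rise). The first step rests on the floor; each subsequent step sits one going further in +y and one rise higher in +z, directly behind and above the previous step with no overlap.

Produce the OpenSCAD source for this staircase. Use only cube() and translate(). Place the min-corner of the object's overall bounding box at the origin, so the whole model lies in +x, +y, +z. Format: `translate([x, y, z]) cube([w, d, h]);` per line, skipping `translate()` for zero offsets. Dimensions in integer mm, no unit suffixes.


cube([1161, 250, 188]);
translate([0, 250, 188]) cube([1161, 250, 188]);
translate([0, 500, 376]) cube([1161, 250, 188]);
translate([0, 750, 564]) cube([1161, 250, 188]);
translate([0, 1000, 752]) cube([1161, 250, 188]);
translate([0, 1250, 940]) cube([1161, 250, 188]);
translate([0, 1500, 1128]) cube([1161, 250, 188]);
translate([0, 1750, 1316]) cube([1161, 250, 188]);
translate([0, 2000, 1504]) cube([1161, 250, 188]);


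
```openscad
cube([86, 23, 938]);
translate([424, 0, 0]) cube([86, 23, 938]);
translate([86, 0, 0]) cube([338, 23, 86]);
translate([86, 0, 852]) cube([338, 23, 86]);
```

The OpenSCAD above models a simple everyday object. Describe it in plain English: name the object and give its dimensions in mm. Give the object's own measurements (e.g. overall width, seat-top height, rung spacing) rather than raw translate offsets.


A rectangular picture frame lying in the x–z plane (depth along y). The opening is 338 mm wide (x) by 766 mm tall (z), surrounded by a border 86 mm wide on all four sides. The frame is 23 mm deep and is made of two full-height vertical stiles with two horizontal rails fitted between them.


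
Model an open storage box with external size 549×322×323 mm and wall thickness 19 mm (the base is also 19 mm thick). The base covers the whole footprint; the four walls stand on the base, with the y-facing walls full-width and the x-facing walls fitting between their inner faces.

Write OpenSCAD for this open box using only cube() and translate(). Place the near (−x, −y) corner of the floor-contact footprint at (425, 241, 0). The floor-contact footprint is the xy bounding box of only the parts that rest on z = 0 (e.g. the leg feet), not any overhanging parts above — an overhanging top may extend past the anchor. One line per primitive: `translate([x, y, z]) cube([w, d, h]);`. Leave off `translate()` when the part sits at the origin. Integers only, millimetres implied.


translate([425, 241, 0]) cube([549, 322, 19]);
translate([425, 241, 19]) cube([549, 19, 304]);
translate([425, 544, 19]) cube([549, 19, 304]);
translate([425, 260, 19]) cube([19, 284, 304]);
translate([955, 260, 19]) cube([19, 284, 304]);


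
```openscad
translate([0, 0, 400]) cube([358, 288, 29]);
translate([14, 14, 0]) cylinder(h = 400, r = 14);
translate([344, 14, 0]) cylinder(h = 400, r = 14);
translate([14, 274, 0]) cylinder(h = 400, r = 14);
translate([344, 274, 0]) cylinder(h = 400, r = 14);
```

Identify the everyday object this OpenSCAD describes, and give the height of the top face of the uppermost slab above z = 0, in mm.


A stool. The seat height is 429 mm.

A 358×288×29 slab at z = 400 on four corner cylinders — a stool. The seat top is 400 + 29 = 429 mm.


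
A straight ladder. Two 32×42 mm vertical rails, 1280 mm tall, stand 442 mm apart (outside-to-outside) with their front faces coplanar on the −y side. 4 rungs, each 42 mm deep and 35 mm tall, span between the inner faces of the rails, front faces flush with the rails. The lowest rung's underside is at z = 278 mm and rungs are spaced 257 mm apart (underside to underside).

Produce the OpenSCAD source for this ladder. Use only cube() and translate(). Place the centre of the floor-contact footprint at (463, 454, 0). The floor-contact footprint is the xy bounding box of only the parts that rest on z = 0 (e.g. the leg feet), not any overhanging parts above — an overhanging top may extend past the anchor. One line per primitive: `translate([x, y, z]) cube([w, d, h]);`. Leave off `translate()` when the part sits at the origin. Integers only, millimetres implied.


translate([242, 433, 0]) cube([32, 42, 1280]);
translate([652, 433, 0]) cube([32, 42, 1280]);
translate([274, 433, 278]) cube([378, 42, 35]);
translate([274, 433, 535]) cube([378, 42, 35]);
translate([274, 433, 792]) cube([378, 42, 35]);
translate([274, 433, 1049]) cube([378, 42, 35]);


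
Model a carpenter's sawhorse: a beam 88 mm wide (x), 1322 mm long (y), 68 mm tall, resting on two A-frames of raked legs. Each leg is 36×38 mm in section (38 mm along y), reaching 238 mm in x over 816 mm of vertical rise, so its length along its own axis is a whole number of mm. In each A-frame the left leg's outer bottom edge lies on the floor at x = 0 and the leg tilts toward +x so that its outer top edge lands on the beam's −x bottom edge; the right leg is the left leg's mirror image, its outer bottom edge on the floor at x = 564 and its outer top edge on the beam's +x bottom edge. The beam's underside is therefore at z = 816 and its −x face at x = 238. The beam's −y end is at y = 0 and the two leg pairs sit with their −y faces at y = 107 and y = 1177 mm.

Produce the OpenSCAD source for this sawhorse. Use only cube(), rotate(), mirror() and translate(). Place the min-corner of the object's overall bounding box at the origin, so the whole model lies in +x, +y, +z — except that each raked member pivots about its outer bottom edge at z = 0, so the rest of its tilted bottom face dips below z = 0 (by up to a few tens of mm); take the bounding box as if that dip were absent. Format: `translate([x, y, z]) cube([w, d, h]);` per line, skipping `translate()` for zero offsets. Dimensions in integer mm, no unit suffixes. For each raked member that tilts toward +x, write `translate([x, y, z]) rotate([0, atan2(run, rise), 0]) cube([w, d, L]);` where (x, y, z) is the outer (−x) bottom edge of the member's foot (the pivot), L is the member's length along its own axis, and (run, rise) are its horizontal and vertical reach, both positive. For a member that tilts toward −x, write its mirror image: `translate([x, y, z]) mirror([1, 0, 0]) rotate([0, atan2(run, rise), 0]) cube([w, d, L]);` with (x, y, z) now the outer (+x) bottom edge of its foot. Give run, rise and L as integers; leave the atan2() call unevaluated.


translate([238, 0, 816]) cube([88, 1322, 68]);
translate([0, 107, 0]) rotate([0, atan2(238, 816), 0]) cube([36, 38, 850]);
translate([564, 107, 0]) mirror([1, 0, 0]) rotate([0, atan2(238, 816), 0]) cube([36, 38, 850]);
translate([0, 1177, 0]) rotate([0, atan2(238, 816), 0]) cube([36, 38, 850]);
translate([564, 1177, 0]) mirror([1, 0, 0]) rotate([0, atan2(238, 816), 0]) cube([36, 38, 850]);


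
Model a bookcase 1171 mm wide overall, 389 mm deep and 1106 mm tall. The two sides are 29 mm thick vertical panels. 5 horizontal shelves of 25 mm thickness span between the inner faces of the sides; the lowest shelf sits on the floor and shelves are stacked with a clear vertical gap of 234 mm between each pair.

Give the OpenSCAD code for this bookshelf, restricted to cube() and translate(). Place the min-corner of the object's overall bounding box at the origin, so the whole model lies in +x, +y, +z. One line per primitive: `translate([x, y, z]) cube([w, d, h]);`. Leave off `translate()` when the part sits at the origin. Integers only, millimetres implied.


cube([29, 389, 1106]);
translate([1142, 0, 0]) cube([29, 389, 1106]);
translate([29, 0, 0]) cube([1113, 389, 25]);
translate([29, 0, 259]) cube([1113, 389, 25]);
translate([29, 0, 518]) cube([1113, 389, 25]);
translate([29, 0, 777]) cube([1113, 389, 25]);
translate([29, 0, 1036]) cube([1113, 389, 25]);


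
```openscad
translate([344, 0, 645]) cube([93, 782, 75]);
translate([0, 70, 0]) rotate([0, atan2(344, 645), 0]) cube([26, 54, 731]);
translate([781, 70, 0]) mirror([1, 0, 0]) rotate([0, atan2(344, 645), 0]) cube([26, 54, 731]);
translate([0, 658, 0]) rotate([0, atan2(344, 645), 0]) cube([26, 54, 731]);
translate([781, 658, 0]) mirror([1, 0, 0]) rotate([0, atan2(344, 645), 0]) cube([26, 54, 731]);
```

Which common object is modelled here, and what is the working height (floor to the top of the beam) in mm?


A sawhorse. The overall height is 720 mm.

A beam across two mirrored pairs of raked legs — a sawhorse. The beam's underside is at z = 645 (matching the legs' vertical rise in atan2(344, 645)) and the beam is 75 mm tall, so its top is at 645 + 75 = 720 mm. The raked legs top out at the beam's underside, so that is the highest point.


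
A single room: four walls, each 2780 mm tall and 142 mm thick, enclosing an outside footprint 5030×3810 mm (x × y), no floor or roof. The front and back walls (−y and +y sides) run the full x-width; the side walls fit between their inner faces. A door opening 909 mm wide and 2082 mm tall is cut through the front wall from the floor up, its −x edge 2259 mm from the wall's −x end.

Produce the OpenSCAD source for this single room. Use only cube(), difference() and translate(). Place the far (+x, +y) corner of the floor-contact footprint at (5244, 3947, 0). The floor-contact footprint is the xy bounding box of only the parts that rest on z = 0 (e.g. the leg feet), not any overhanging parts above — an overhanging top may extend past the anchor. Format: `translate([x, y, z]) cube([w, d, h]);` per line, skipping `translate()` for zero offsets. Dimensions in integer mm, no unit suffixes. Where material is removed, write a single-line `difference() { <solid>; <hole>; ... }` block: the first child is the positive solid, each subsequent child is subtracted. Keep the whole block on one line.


difference() { translate([214, 137, 0]) cube([5030, 142, 2780]); translate([2473, 137, 0]) cube([909, 142, 2082]); }
translate([214, 3805, 0]) cube([5030, 142, 2780]);
translate([214, 279, 0]) cube([142, 3526, 2780]);
translate([5102, 279, 0]) cube([142, 3526, 2780]);


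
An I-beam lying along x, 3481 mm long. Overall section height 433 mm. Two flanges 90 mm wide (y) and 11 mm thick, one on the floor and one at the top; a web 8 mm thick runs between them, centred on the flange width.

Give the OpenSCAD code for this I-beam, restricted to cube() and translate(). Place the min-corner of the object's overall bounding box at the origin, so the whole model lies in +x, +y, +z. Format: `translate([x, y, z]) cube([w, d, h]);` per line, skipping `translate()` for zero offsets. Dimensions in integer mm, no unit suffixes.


cube([3481, 90, 11]);
translate([0, 41, 11]) cube([3481, 8, 411]);
translate([0, 0, 422]) cube([3481, 90, 11]);


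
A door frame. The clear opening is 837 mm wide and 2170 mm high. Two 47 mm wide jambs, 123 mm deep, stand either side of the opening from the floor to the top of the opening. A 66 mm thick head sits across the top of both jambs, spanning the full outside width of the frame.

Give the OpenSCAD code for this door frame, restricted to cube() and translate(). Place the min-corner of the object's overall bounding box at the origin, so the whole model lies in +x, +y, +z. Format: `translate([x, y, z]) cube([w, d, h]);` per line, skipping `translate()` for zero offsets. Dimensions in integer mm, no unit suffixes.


cube([47, 123, 2170]);
translate([884, 0, 0]) cube([47, 123, 2170]);
translate([0, 0, 2170]) cube([931, 123, 66]);


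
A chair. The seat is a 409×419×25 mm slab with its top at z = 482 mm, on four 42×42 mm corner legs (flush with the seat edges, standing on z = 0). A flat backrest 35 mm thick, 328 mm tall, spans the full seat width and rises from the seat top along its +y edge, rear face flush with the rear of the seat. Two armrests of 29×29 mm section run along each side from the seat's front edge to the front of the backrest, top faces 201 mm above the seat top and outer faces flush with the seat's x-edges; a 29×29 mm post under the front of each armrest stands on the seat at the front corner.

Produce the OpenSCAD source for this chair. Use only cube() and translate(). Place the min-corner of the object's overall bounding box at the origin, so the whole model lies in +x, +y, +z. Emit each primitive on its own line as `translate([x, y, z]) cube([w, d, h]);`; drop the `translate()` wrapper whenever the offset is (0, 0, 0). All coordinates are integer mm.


translate([0, 0, 457]) cube([409, 419, 25]);
cube([42, 42, 457]);
translate([367, 0, 0]) cube([42, 42, 457]);
translate([0, 377, 0]) cube([42, 42, 457]);
translate([367, 377, 0]) cube([42, 42, 457]);
translate([0, 384, 482]) cube([409, 35, 328]);
translate([0, 0, 654]) cube([29, 384, 29]);
translate([380, 0, 654]) cube([29, 384, 29]);
translate([0, 0, 482]) cube([29, 29, 172]);
translate([380, 0, 482]) cube([29, 29, 172]);


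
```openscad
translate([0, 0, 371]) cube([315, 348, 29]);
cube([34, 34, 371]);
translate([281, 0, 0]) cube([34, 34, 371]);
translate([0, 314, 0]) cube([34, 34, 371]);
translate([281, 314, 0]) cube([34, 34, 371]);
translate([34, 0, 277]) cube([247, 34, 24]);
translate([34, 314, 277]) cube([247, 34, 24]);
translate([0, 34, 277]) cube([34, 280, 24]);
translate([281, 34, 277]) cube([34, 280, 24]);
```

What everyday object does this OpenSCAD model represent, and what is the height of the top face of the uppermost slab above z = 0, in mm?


A stool. The seat height is 400 mm.

A 315×348×29 slab at z = 371 on four corner posts — a stool. The seat top is 371 + 29 = 400 mm.


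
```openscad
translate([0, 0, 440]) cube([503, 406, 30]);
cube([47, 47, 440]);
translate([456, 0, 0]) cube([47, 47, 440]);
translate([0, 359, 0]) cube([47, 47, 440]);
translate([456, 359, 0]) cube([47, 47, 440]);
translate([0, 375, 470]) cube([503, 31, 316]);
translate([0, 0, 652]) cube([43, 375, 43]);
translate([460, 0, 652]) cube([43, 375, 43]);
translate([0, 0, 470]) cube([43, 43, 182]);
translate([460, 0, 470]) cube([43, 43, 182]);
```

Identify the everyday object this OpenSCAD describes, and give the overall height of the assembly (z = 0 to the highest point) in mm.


A chair. The overall height is 786 mm.

A slab on four corner posts with a tall panel at the back — a chair. The seat slab sits at z = 440 with thickness 30, and the 316 mm backrest starts at the seat top, so the overall height is 440 + 30 + 316 = 786 mm.


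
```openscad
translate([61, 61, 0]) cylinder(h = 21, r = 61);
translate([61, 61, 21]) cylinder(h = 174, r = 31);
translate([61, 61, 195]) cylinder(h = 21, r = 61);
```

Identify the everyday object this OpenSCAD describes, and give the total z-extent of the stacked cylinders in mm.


A spool. The overall height is 216 mm.

Three coaxial cylinders, large–small–large — a spool. Two 21 mm flanges and a 174 mm core give 21 + 174 + 21 = 216 mm.


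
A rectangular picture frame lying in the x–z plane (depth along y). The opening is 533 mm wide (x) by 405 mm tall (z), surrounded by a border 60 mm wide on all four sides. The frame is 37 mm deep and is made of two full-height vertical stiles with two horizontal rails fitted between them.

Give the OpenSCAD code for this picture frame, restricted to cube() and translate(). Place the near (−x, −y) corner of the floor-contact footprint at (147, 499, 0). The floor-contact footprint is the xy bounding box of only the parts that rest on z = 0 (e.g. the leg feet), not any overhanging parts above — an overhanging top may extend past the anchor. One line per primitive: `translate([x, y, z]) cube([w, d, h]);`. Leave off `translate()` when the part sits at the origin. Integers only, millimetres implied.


translate([147, 499, 0]) cube([60, 37, 525]);
translate([740, 499, 0]) cube([60, 37, 525]);
translate([207, 499, 0]) cube([533, 37, 60]);
translate([207, 499, 465]) cube([533, 37, 60]);


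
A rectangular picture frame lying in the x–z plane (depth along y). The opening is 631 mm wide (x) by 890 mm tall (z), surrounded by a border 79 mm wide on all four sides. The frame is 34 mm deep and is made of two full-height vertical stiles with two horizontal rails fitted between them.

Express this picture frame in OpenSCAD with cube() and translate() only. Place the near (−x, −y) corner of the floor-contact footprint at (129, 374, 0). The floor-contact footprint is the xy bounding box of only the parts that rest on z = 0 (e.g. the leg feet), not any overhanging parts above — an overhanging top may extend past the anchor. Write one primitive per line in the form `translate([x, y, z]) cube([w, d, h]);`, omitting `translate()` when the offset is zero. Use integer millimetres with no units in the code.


translate([129, 374, 0]) cube([79, 34, 1048]);
translate([839, 374, 0]) cube([79, 34, 1048]);
translate([208, 374, 0]) cube([631, 34, 79]);
translate([208, 374, 969]) cube([631, 34, 79]);


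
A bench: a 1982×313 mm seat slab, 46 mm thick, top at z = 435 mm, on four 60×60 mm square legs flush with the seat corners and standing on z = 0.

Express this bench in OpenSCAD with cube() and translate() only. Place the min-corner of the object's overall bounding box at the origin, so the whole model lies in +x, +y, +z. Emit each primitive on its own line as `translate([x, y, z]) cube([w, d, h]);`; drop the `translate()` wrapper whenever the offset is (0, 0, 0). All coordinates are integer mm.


// leg_h = 435 − 46 = 389
translate([0, 0, 389]) cube([1982, 313, 46]);
cube([60, 60, 389]);
translate([0, 253, 0]) cube([60, 60, 389]);
translate([1922, 0, 0]) cube([60, 60, 389]);
translate([1922, 253, 0]) cube([60, 60, 389]);


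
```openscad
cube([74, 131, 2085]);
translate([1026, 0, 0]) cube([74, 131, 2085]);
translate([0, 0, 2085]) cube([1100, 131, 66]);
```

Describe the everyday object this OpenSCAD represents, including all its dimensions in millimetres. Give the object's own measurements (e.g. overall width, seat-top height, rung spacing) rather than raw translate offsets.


A door frame. The clear opening is 952 mm wide and 2085 mm high. Two 74 mm wide jambs, 131 mm deep, stand either side of the opening from the floor to the top of the opening. A 66 mm thick head sits across the top of both jambs, spanning the full outside width of the frame.


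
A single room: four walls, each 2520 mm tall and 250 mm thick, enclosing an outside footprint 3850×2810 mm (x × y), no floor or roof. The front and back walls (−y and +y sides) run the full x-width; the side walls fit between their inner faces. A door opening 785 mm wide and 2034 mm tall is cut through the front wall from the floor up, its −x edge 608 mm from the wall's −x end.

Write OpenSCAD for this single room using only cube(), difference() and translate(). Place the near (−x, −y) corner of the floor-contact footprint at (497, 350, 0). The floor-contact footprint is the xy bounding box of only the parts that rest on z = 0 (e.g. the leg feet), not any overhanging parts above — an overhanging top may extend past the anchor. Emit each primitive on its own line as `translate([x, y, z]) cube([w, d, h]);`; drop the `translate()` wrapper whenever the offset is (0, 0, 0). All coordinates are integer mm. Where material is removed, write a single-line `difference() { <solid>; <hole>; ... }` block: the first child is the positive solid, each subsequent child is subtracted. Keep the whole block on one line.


difference() { translate([497, 350, 0]) cube([3850, 250, 2520]); translate([1105, 350, 0]) cube([785, 250, 2034]); }
translate([497, 2910, 0]) cube([3850, 250, 2520]);
translate([497, 600, 0]) cube([250, 2310, 2520]);
translate([4097, 600, 0]) cube([250, 2310, 2520]);


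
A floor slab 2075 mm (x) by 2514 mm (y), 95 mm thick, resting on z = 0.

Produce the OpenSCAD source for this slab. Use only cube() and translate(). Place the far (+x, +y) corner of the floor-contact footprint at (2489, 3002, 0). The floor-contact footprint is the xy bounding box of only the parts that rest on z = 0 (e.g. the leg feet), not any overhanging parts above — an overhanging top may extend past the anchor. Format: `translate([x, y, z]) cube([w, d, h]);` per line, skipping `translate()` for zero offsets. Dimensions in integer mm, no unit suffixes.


translate([414, 488, 0]) cube([2075, 2514, 95]);


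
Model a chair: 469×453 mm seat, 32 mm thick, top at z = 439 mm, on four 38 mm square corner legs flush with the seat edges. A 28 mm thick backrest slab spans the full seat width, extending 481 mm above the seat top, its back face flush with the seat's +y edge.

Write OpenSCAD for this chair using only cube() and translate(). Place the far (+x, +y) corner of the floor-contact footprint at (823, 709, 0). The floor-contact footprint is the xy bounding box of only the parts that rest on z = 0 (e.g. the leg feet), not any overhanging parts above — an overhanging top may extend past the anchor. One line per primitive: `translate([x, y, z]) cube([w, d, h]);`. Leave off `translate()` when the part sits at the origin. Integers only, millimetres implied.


// leg_h = 439 - 32 = 407
translate([354, 256, 407]) cube([469, 453, 32]);
translate([354, 256, 0]) cube([38, 38, 407]);
translate([785, 256, 0]) cube([38, 38, 407]);
translate([354, 671, 0]) cube([38, 38, 407]);
translate([785, 671, 0]) cube([38, 38, 407]);
translate([354, 681, 439]) cube([469, 28, 481]);


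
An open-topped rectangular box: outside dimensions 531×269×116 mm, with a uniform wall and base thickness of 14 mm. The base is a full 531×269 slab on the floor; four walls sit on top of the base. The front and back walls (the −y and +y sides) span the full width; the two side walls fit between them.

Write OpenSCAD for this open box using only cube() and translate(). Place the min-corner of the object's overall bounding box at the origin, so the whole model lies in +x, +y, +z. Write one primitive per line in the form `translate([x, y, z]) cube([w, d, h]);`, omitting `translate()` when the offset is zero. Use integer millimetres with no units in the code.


cube([531, 269, 14]);
translate([0, 0, 14]) cube([531, 14, 102]);
translate([0, 255, 14]) cube([531, 14, 102]);
translate([0, 14, 14]) cube([14, 241, 102]);
translate([517, 14, 14]) cube([14, 241, 102]);


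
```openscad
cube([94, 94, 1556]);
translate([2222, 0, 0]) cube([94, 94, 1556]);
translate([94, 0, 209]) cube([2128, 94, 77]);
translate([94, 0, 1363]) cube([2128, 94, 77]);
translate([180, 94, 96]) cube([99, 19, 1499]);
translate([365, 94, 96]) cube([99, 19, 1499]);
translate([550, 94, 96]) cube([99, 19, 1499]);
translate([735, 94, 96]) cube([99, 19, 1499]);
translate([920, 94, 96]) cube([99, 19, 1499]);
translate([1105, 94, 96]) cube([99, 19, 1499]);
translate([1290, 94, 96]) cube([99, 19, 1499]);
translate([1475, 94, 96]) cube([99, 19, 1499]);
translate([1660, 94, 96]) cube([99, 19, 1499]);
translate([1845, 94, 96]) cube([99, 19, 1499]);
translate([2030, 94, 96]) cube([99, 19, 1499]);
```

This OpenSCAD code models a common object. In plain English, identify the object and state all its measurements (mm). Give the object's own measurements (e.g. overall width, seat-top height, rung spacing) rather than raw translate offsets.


A fence section. Two 94×94 mm posts, 1556 mm tall, stand on the floor with a clear span of 2128 mm between their inner faces. Two horizontal rails of 94×77 mm section span the gap between the posts with their undersides at z = 209 mm and z = 1363 mm, flush with the posts' −y face. 11 pickets, each 99 mm wide, 19 mm thick and 1499 mm tall, are fixed to the +y face of the rails with their bottoms at z = 96 mm, spaced across the span with a 86 mm gap after the −x post and between neighbouring pickets, with 93 mm left before the +x post.
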